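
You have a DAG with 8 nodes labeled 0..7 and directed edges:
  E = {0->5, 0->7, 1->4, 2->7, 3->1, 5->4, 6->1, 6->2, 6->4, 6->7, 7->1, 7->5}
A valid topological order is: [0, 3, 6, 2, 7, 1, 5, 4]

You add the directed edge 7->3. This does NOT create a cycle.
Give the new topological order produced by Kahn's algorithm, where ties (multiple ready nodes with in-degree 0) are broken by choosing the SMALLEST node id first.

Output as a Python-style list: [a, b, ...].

Answer: [0, 6, 2, 7, 3, 1, 5, 4]

Derivation:
Old toposort: [0, 3, 6, 2, 7, 1, 5, 4]
Added edge: 7->3
Position of 7 (4) > position of 3 (1). Must reorder: 7 must now come before 3.
Run Kahn's algorithm (break ties by smallest node id):
  initial in-degrees: [0, 3, 1, 1, 3, 2, 0, 3]
  ready (indeg=0): [0, 6]
  pop 0: indeg[5]->1; indeg[7]->2 | ready=[6] | order so far=[0]
  pop 6: indeg[1]->2; indeg[2]->0; indeg[4]->2; indeg[7]->1 | ready=[2] | order so far=[0, 6]
  pop 2: indeg[7]->0 | ready=[7] | order so far=[0, 6, 2]
  pop 7: indeg[1]->1; indeg[3]->0; indeg[5]->0 | ready=[3, 5] | order so far=[0, 6, 2, 7]
  pop 3: indeg[1]->0 | ready=[1, 5] | order so far=[0, 6, 2, 7, 3]
  pop 1: indeg[4]->1 | ready=[5] | order so far=[0, 6, 2, 7, 3, 1]
  pop 5: indeg[4]->0 | ready=[4] | order so far=[0, 6, 2, 7, 3, 1, 5]
  pop 4: no out-edges | ready=[] | order so far=[0, 6, 2, 7, 3, 1, 5, 4]
  Result: [0, 6, 2, 7, 3, 1, 5, 4]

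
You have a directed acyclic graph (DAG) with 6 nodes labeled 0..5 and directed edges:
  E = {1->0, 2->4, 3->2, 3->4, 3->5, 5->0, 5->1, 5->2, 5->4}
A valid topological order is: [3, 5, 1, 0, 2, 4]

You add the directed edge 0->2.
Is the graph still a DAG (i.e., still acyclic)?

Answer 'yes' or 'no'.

Given toposort: [3, 5, 1, 0, 2, 4]
Position of 0: index 3; position of 2: index 4
New edge 0->2: forward
Forward edge: respects the existing order. Still a DAG, same toposort still valid.
Still a DAG? yes

Answer: yes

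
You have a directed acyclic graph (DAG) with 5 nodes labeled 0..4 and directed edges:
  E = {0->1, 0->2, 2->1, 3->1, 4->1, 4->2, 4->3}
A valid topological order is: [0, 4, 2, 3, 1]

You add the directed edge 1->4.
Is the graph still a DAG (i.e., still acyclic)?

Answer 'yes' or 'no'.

Given toposort: [0, 4, 2, 3, 1]
Position of 1: index 4; position of 4: index 1
New edge 1->4: backward (u after v in old order)
Backward edge: old toposort is now invalid. Check if this creates a cycle.
Does 4 already reach 1? Reachable from 4: [1, 2, 3, 4]. YES -> cycle!
Still a DAG? no

Answer: no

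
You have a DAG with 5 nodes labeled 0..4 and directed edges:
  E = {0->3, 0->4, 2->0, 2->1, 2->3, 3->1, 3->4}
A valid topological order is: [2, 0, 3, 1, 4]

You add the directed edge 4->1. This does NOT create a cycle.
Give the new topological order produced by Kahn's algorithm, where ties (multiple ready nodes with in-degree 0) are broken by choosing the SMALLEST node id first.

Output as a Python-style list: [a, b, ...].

Old toposort: [2, 0, 3, 1, 4]
Added edge: 4->1
Position of 4 (4) > position of 1 (3). Must reorder: 4 must now come before 1.
Run Kahn's algorithm (break ties by smallest node id):
  initial in-degrees: [1, 3, 0, 2, 2]
  ready (indeg=0): [2]
  pop 2: indeg[0]->0; indeg[1]->2; indeg[3]->1 | ready=[0] | order so far=[2]
  pop 0: indeg[3]->0; indeg[4]->1 | ready=[3] | order so far=[2, 0]
  pop 3: indeg[1]->1; indeg[4]->0 | ready=[4] | order so far=[2, 0, 3]
  pop 4: indeg[1]->0 | ready=[1] | order so far=[2, 0, 3, 4]
  pop 1: no out-edges | ready=[] | order so far=[2, 0, 3, 4, 1]
  Result: [2, 0, 3, 4, 1]

Answer: [2, 0, 3, 4, 1]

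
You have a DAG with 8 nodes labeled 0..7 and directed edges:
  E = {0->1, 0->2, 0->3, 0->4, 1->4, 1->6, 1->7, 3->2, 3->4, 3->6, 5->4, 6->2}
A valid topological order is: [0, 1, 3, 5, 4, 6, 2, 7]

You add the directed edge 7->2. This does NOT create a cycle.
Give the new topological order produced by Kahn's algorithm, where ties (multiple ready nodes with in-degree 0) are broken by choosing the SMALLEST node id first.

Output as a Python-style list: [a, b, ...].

Answer: [0, 1, 3, 5, 4, 6, 7, 2]

Derivation:
Old toposort: [0, 1, 3, 5, 4, 6, 2, 7]
Added edge: 7->2
Position of 7 (7) > position of 2 (6). Must reorder: 7 must now come before 2.
Run Kahn's algorithm (break ties by smallest node id):
  initial in-degrees: [0, 1, 4, 1, 4, 0, 2, 1]
  ready (indeg=0): [0, 5]
  pop 0: indeg[1]->0; indeg[2]->3; indeg[3]->0; indeg[4]->3 | ready=[1, 3, 5] | order so far=[0]
  pop 1: indeg[4]->2; indeg[6]->1; indeg[7]->0 | ready=[3, 5, 7] | order so far=[0, 1]
  pop 3: indeg[2]->2; indeg[4]->1; indeg[6]->0 | ready=[5, 6, 7] | order so far=[0, 1, 3]
  pop 5: indeg[4]->0 | ready=[4, 6, 7] | order so far=[0, 1, 3, 5]
  pop 4: no out-edges | ready=[6, 7] | order so far=[0, 1, 3, 5, 4]
  pop 6: indeg[2]->1 | ready=[7] | order so far=[0, 1, 3, 5, 4, 6]
  pop 7: indeg[2]->0 | ready=[2] | order so far=[0, 1, 3, 5, 4, 6, 7]
  pop 2: no out-edges | ready=[] | order so far=[0, 1, 3, 5, 4, 6, 7, 2]
  Result: [0, 1, 3, 5, 4, 6, 7, 2]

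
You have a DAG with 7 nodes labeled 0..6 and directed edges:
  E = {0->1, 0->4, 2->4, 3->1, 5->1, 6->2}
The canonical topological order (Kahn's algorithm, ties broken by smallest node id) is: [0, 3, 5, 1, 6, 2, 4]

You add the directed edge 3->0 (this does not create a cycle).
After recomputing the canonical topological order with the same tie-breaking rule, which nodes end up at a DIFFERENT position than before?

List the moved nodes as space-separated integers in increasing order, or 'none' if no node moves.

Answer: 0 3

Derivation:
Old toposort: [0, 3, 5, 1, 6, 2, 4]
Added edge 3->0
Recompute Kahn (smallest-id tiebreak):
  initial in-degrees: [1, 3, 1, 0, 2, 0, 0]
  ready (indeg=0): [3, 5, 6]
  pop 3: indeg[0]->0; indeg[1]->2 | ready=[0, 5, 6] | order so far=[3]
  pop 0: indeg[1]->1; indeg[4]->1 | ready=[5, 6] | order so far=[3, 0]
  pop 5: indeg[1]->0 | ready=[1, 6] | order so far=[3, 0, 5]
  pop 1: no out-edges | ready=[6] | order so far=[3, 0, 5, 1]
  pop 6: indeg[2]->0 | ready=[2] | order so far=[3, 0, 5, 1, 6]
  pop 2: indeg[4]->0 | ready=[4] | order so far=[3, 0, 5, 1, 6, 2]
  pop 4: no out-edges | ready=[] | order so far=[3, 0, 5, 1, 6, 2, 4]
New canonical toposort: [3, 0, 5, 1, 6, 2, 4]
Compare positions:
  Node 0: index 0 -> 1 (moved)
  Node 1: index 3 -> 3 (same)
  Node 2: index 5 -> 5 (same)
  Node 3: index 1 -> 0 (moved)
  Node 4: index 6 -> 6 (same)
  Node 5: index 2 -> 2 (same)
  Node 6: index 4 -> 4 (same)
Nodes that changed position: 0 3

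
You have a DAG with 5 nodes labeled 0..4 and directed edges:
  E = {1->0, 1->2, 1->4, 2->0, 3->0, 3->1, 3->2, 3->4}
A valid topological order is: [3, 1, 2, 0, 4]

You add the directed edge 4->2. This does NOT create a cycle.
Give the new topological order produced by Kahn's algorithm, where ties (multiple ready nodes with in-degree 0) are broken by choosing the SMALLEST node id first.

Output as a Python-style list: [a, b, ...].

Old toposort: [3, 1, 2, 0, 4]
Added edge: 4->2
Position of 4 (4) > position of 2 (2). Must reorder: 4 must now come before 2.
Run Kahn's algorithm (break ties by smallest node id):
  initial in-degrees: [3, 1, 3, 0, 2]
  ready (indeg=0): [3]
  pop 3: indeg[0]->2; indeg[1]->0; indeg[2]->2; indeg[4]->1 | ready=[1] | order so far=[3]
  pop 1: indeg[0]->1; indeg[2]->1; indeg[4]->0 | ready=[4] | order so far=[3, 1]
  pop 4: indeg[2]->0 | ready=[2] | order so far=[3, 1, 4]
  pop 2: indeg[0]->0 | ready=[0] | order so far=[3, 1, 4, 2]
  pop 0: no out-edges | ready=[] | order so far=[3, 1, 4, 2, 0]
  Result: [3, 1, 4, 2, 0]

Answer: [3, 1, 4, 2, 0]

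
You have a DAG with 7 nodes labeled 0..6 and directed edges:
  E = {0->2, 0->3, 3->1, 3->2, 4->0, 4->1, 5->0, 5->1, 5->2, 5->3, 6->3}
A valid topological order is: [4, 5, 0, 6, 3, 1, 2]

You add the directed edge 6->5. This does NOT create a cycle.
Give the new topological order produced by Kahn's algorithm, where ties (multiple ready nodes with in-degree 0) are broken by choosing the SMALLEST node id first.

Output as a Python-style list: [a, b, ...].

Answer: [4, 6, 5, 0, 3, 1, 2]

Derivation:
Old toposort: [4, 5, 0, 6, 3, 1, 2]
Added edge: 6->5
Position of 6 (3) > position of 5 (1). Must reorder: 6 must now come before 5.
Run Kahn's algorithm (break ties by smallest node id):
  initial in-degrees: [2, 3, 3, 3, 0, 1, 0]
  ready (indeg=0): [4, 6]
  pop 4: indeg[0]->1; indeg[1]->2 | ready=[6] | order so far=[4]
  pop 6: indeg[3]->2; indeg[5]->0 | ready=[5] | order so far=[4, 6]
  pop 5: indeg[0]->0; indeg[1]->1; indeg[2]->2; indeg[3]->1 | ready=[0] | order so far=[4, 6, 5]
  pop 0: indeg[2]->1; indeg[3]->0 | ready=[3] | order so far=[4, 6, 5, 0]
  pop 3: indeg[1]->0; indeg[2]->0 | ready=[1, 2] | order so far=[4, 6, 5, 0, 3]
  pop 1: no out-edges | ready=[2] | order so far=[4, 6, 5, 0, 3, 1]
  pop 2: no out-edges | ready=[] | order so far=[4, 6, 5, 0, 3, 1, 2]
  Result: [4, 6, 5, 0, 3, 1, 2]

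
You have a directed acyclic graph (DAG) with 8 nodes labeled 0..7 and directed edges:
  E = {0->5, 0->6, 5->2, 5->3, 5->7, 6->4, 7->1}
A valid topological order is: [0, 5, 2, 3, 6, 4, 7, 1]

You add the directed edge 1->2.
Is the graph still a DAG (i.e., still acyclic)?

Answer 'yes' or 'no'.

Answer: yes

Derivation:
Given toposort: [0, 5, 2, 3, 6, 4, 7, 1]
Position of 1: index 7; position of 2: index 2
New edge 1->2: backward (u after v in old order)
Backward edge: old toposort is now invalid. Check if this creates a cycle.
Does 2 already reach 1? Reachable from 2: [2]. NO -> still a DAG (reorder needed).
Still a DAG? yes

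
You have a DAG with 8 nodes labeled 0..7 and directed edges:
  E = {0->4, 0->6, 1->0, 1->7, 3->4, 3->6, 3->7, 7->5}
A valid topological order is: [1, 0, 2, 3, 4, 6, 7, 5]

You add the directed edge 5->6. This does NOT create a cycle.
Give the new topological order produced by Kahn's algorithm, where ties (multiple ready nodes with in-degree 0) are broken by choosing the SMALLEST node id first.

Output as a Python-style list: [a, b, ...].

Answer: [1, 0, 2, 3, 4, 7, 5, 6]

Derivation:
Old toposort: [1, 0, 2, 3, 4, 6, 7, 5]
Added edge: 5->6
Position of 5 (7) > position of 6 (5). Must reorder: 5 must now come before 6.
Run Kahn's algorithm (break ties by smallest node id):
  initial in-degrees: [1, 0, 0, 0, 2, 1, 3, 2]
  ready (indeg=0): [1, 2, 3]
  pop 1: indeg[0]->0; indeg[7]->1 | ready=[0, 2, 3] | order so far=[1]
  pop 0: indeg[4]->1; indeg[6]->2 | ready=[2, 3] | order so far=[1, 0]
  pop 2: no out-edges | ready=[3] | order so far=[1, 0, 2]
  pop 3: indeg[4]->0; indeg[6]->1; indeg[7]->0 | ready=[4, 7] | order so far=[1, 0, 2, 3]
  pop 4: no out-edges | ready=[7] | order so far=[1, 0, 2, 3, 4]
  pop 7: indeg[5]->0 | ready=[5] | order so far=[1, 0, 2, 3, 4, 7]
  pop 5: indeg[6]->0 | ready=[6] | order so far=[1, 0, 2, 3, 4, 7, 5]
  pop 6: no out-edges | ready=[] | order so far=[1, 0, 2, 3, 4, 7, 5, 6]
  Result: [1, 0, 2, 3, 4, 7, 5, 6]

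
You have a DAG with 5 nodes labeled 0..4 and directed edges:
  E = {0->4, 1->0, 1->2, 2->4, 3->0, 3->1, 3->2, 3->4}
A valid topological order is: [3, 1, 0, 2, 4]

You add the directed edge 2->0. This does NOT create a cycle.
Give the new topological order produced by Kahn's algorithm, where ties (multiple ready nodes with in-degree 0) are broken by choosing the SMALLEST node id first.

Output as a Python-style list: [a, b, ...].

Old toposort: [3, 1, 0, 2, 4]
Added edge: 2->0
Position of 2 (3) > position of 0 (2). Must reorder: 2 must now come before 0.
Run Kahn's algorithm (break ties by smallest node id):
  initial in-degrees: [3, 1, 2, 0, 3]
  ready (indeg=0): [3]
  pop 3: indeg[0]->2; indeg[1]->0; indeg[2]->1; indeg[4]->2 | ready=[1] | order so far=[3]
  pop 1: indeg[0]->1; indeg[2]->0 | ready=[2] | order so far=[3, 1]
  pop 2: indeg[0]->0; indeg[4]->1 | ready=[0] | order so far=[3, 1, 2]
  pop 0: indeg[4]->0 | ready=[4] | order so far=[3, 1, 2, 0]
  pop 4: no out-edges | ready=[] | order so far=[3, 1, 2, 0, 4]
  Result: [3, 1, 2, 0, 4]

Answer: [3, 1, 2, 0, 4]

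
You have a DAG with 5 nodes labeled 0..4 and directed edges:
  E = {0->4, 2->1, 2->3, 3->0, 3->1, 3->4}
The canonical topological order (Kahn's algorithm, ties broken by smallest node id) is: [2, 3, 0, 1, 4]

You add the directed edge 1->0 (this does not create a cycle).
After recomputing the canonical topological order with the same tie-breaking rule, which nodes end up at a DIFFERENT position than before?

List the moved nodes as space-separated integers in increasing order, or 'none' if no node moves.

Answer: 0 1

Derivation:
Old toposort: [2, 3, 0, 1, 4]
Added edge 1->0
Recompute Kahn (smallest-id tiebreak):
  initial in-degrees: [2, 2, 0, 1, 2]
  ready (indeg=0): [2]
  pop 2: indeg[1]->1; indeg[3]->0 | ready=[3] | order so far=[2]
  pop 3: indeg[0]->1; indeg[1]->0; indeg[4]->1 | ready=[1] | order so far=[2, 3]
  pop 1: indeg[0]->0 | ready=[0] | order so far=[2, 3, 1]
  pop 0: indeg[4]->0 | ready=[4] | order so far=[2, 3, 1, 0]
  pop 4: no out-edges | ready=[] | order so far=[2, 3, 1, 0, 4]
New canonical toposort: [2, 3, 1, 0, 4]
Compare positions:
  Node 0: index 2 -> 3 (moved)
  Node 1: index 3 -> 2 (moved)
  Node 2: index 0 -> 0 (same)
  Node 3: index 1 -> 1 (same)
  Node 4: index 4 -> 4 (same)
Nodes that changed position: 0 1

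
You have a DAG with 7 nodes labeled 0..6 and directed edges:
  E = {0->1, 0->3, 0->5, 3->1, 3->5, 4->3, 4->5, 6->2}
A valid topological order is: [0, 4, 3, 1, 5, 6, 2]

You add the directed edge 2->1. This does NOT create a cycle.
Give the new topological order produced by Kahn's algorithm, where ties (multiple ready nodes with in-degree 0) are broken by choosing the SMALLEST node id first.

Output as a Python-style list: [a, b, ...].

Answer: [0, 4, 3, 5, 6, 2, 1]

Derivation:
Old toposort: [0, 4, 3, 1, 5, 6, 2]
Added edge: 2->1
Position of 2 (6) > position of 1 (3). Must reorder: 2 must now come before 1.
Run Kahn's algorithm (break ties by smallest node id):
  initial in-degrees: [0, 3, 1, 2, 0, 3, 0]
  ready (indeg=0): [0, 4, 6]
  pop 0: indeg[1]->2; indeg[3]->1; indeg[5]->2 | ready=[4, 6] | order so far=[0]
  pop 4: indeg[3]->0; indeg[5]->1 | ready=[3, 6] | order so far=[0, 4]
  pop 3: indeg[1]->1; indeg[5]->0 | ready=[5, 6] | order so far=[0, 4, 3]
  pop 5: no out-edges | ready=[6] | order so far=[0, 4, 3, 5]
  pop 6: indeg[2]->0 | ready=[2] | order so far=[0, 4, 3, 5, 6]
  pop 2: indeg[1]->0 | ready=[1] | order so far=[0, 4, 3, 5, 6, 2]
  pop 1: no out-edges | ready=[] | order so far=[0, 4, 3, 5, 6, 2, 1]
  Result: [0, 4, 3, 5, 6, 2, 1]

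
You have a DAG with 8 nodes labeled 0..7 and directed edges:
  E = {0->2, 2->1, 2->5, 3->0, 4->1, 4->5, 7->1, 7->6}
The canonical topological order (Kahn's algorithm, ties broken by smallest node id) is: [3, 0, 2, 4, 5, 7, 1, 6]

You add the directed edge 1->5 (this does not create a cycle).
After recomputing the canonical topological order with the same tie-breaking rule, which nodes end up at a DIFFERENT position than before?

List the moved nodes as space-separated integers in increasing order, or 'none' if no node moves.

Old toposort: [3, 0, 2, 4, 5, 7, 1, 6]
Added edge 1->5
Recompute Kahn (smallest-id tiebreak):
  initial in-degrees: [1, 3, 1, 0, 0, 3, 1, 0]
  ready (indeg=0): [3, 4, 7]
  pop 3: indeg[0]->0 | ready=[0, 4, 7] | order so far=[3]
  pop 0: indeg[2]->0 | ready=[2, 4, 7] | order so far=[3, 0]
  pop 2: indeg[1]->2; indeg[5]->2 | ready=[4, 7] | order so far=[3, 0, 2]
  pop 4: indeg[1]->1; indeg[5]->1 | ready=[7] | order so far=[3, 0, 2, 4]
  pop 7: indeg[1]->0; indeg[6]->0 | ready=[1, 6] | order so far=[3, 0, 2, 4, 7]
  pop 1: indeg[5]->0 | ready=[5, 6] | order so far=[3, 0, 2, 4, 7, 1]
  pop 5: no out-edges | ready=[6] | order so far=[3, 0, 2, 4, 7, 1, 5]
  pop 6: no out-edges | ready=[] | order so far=[3, 0, 2, 4, 7, 1, 5, 6]
New canonical toposort: [3, 0, 2, 4, 7, 1, 5, 6]
Compare positions:
  Node 0: index 1 -> 1 (same)
  Node 1: index 6 -> 5 (moved)
  Node 2: index 2 -> 2 (same)
  Node 3: index 0 -> 0 (same)
  Node 4: index 3 -> 3 (same)
  Node 5: index 4 -> 6 (moved)
  Node 6: index 7 -> 7 (same)
  Node 7: index 5 -> 4 (moved)
Nodes that changed position: 1 5 7

Answer: 1 5 7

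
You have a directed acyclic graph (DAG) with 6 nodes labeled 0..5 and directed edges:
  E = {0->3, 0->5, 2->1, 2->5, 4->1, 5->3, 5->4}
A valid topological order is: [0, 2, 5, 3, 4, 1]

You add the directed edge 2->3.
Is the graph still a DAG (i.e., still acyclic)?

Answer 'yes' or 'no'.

Answer: yes

Derivation:
Given toposort: [0, 2, 5, 3, 4, 1]
Position of 2: index 1; position of 3: index 3
New edge 2->3: forward
Forward edge: respects the existing order. Still a DAG, same toposort still valid.
Still a DAG? yes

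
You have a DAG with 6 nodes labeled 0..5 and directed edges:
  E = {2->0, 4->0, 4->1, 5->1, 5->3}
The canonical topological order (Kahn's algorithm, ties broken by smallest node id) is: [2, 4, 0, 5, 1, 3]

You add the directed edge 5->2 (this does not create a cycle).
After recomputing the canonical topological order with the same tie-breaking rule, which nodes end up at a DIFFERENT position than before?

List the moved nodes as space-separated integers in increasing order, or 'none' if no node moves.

Answer: 0 1 2 4 5

Derivation:
Old toposort: [2, 4, 0, 5, 1, 3]
Added edge 5->2
Recompute Kahn (smallest-id tiebreak):
  initial in-degrees: [2, 2, 1, 1, 0, 0]
  ready (indeg=0): [4, 5]
  pop 4: indeg[0]->1; indeg[1]->1 | ready=[5] | order so far=[4]
  pop 5: indeg[1]->0; indeg[2]->0; indeg[3]->0 | ready=[1, 2, 3] | order so far=[4, 5]
  pop 1: no out-edges | ready=[2, 3] | order so far=[4, 5, 1]
  pop 2: indeg[0]->0 | ready=[0, 3] | order so far=[4, 5, 1, 2]
  pop 0: no out-edges | ready=[3] | order so far=[4, 5, 1, 2, 0]
  pop 3: no out-edges | ready=[] | order so far=[4, 5, 1, 2, 0, 3]
New canonical toposort: [4, 5, 1, 2, 0, 3]
Compare positions:
  Node 0: index 2 -> 4 (moved)
  Node 1: index 4 -> 2 (moved)
  Node 2: index 0 -> 3 (moved)
  Node 3: index 5 -> 5 (same)
  Node 4: index 1 -> 0 (moved)
  Node 5: index 3 -> 1 (moved)
Nodes that changed position: 0 1 2 4 5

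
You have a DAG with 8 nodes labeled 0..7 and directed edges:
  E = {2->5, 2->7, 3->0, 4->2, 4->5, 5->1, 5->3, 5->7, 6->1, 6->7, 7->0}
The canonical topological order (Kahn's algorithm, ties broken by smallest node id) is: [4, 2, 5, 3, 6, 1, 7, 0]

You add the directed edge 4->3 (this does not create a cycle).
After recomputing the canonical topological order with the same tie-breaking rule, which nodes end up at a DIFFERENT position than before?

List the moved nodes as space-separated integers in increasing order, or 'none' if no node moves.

Answer: none

Derivation:
Old toposort: [4, 2, 5, 3, 6, 1, 7, 0]
Added edge 4->3
Recompute Kahn (smallest-id tiebreak):
  initial in-degrees: [2, 2, 1, 2, 0, 2, 0, 3]
  ready (indeg=0): [4, 6]
  pop 4: indeg[2]->0; indeg[3]->1; indeg[5]->1 | ready=[2, 6] | order so far=[4]
  pop 2: indeg[5]->0; indeg[7]->2 | ready=[5, 6] | order so far=[4, 2]
  pop 5: indeg[1]->1; indeg[3]->0; indeg[7]->1 | ready=[3, 6] | order so far=[4, 2, 5]
  pop 3: indeg[0]->1 | ready=[6] | order so far=[4, 2, 5, 3]
  pop 6: indeg[1]->0; indeg[7]->0 | ready=[1, 7] | order so far=[4, 2, 5, 3, 6]
  pop 1: no out-edges | ready=[7] | order so far=[4, 2, 5, 3, 6, 1]
  pop 7: indeg[0]->0 | ready=[0] | order so far=[4, 2, 5, 3, 6, 1, 7]
  pop 0: no out-edges | ready=[] | order so far=[4, 2, 5, 3, 6, 1, 7, 0]
New canonical toposort: [4, 2, 5, 3, 6, 1, 7, 0]
Compare positions:
  Node 0: index 7 -> 7 (same)
  Node 1: index 5 -> 5 (same)
  Node 2: index 1 -> 1 (same)
  Node 3: index 3 -> 3 (same)
  Node 4: index 0 -> 0 (same)
  Node 5: index 2 -> 2 (same)
  Node 6: index 4 -> 4 (same)
  Node 7: index 6 -> 6 (same)
Nodes that changed position: none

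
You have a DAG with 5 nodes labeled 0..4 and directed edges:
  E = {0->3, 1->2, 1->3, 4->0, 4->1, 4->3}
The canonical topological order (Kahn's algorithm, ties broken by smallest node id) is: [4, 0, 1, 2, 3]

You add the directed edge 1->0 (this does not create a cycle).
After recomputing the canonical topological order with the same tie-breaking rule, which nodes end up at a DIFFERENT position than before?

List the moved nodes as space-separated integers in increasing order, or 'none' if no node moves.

Old toposort: [4, 0, 1, 2, 3]
Added edge 1->0
Recompute Kahn (smallest-id tiebreak):
  initial in-degrees: [2, 1, 1, 3, 0]
  ready (indeg=0): [4]
  pop 4: indeg[0]->1; indeg[1]->0; indeg[3]->2 | ready=[1] | order so far=[4]
  pop 1: indeg[0]->0; indeg[2]->0; indeg[3]->1 | ready=[0, 2] | order so far=[4, 1]
  pop 0: indeg[3]->0 | ready=[2, 3] | order so far=[4, 1, 0]
  pop 2: no out-edges | ready=[3] | order so far=[4, 1, 0, 2]
  pop 3: no out-edges | ready=[] | order so far=[4, 1, 0, 2, 3]
New canonical toposort: [4, 1, 0, 2, 3]
Compare positions:
  Node 0: index 1 -> 2 (moved)
  Node 1: index 2 -> 1 (moved)
  Node 2: index 3 -> 3 (same)
  Node 3: index 4 -> 4 (same)
  Node 4: index 0 -> 0 (same)
Nodes that changed position: 0 1

Answer: 0 1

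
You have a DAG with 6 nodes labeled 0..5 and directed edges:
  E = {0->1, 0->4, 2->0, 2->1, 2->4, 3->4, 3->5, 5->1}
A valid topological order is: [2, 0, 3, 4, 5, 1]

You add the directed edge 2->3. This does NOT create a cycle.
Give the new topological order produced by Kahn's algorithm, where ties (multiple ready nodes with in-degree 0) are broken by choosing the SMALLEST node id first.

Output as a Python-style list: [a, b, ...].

Answer: [2, 0, 3, 4, 5, 1]

Derivation:
Old toposort: [2, 0, 3, 4, 5, 1]
Added edge: 2->3
Position of 2 (0) < position of 3 (2). Old order still valid.
Run Kahn's algorithm (break ties by smallest node id):
  initial in-degrees: [1, 3, 0, 1, 3, 1]
  ready (indeg=0): [2]
  pop 2: indeg[0]->0; indeg[1]->2; indeg[3]->0; indeg[4]->2 | ready=[0, 3] | order so far=[2]
  pop 0: indeg[1]->1; indeg[4]->1 | ready=[3] | order so far=[2, 0]
  pop 3: indeg[4]->0; indeg[5]->0 | ready=[4, 5] | order so far=[2, 0, 3]
  pop 4: no out-edges | ready=[5] | order so far=[2, 0, 3, 4]
  pop 5: indeg[1]->0 | ready=[1] | order so far=[2, 0, 3, 4, 5]
  pop 1: no out-edges | ready=[] | order so far=[2, 0, 3, 4, 5, 1]
  Result: [2, 0, 3, 4, 5, 1]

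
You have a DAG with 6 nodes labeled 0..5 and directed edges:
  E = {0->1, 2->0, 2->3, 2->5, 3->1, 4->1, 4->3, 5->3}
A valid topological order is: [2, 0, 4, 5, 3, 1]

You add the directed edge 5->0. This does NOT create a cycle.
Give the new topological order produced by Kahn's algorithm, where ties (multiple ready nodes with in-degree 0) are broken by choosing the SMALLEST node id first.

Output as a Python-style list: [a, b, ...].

Old toposort: [2, 0, 4, 5, 3, 1]
Added edge: 5->0
Position of 5 (3) > position of 0 (1). Must reorder: 5 must now come before 0.
Run Kahn's algorithm (break ties by smallest node id):
  initial in-degrees: [2, 3, 0, 3, 0, 1]
  ready (indeg=0): [2, 4]
  pop 2: indeg[0]->1; indeg[3]->2; indeg[5]->0 | ready=[4, 5] | order so far=[2]
  pop 4: indeg[1]->2; indeg[3]->1 | ready=[5] | order so far=[2, 4]
  pop 5: indeg[0]->0; indeg[3]->0 | ready=[0, 3] | order so far=[2, 4, 5]
  pop 0: indeg[1]->1 | ready=[3] | order so far=[2, 4, 5, 0]
  pop 3: indeg[1]->0 | ready=[1] | order so far=[2, 4, 5, 0, 3]
  pop 1: no out-edges | ready=[] | order so far=[2, 4, 5, 0, 3, 1]
  Result: [2, 4, 5, 0, 3, 1]

Answer: [2, 4, 5, 0, 3, 1]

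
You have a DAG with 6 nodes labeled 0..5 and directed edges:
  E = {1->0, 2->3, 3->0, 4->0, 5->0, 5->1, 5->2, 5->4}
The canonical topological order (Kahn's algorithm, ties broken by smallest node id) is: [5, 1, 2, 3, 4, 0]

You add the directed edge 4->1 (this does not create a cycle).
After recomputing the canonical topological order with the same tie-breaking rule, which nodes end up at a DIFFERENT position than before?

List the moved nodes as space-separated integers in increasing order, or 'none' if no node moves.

Answer: 1 2 3 4

Derivation:
Old toposort: [5, 1, 2, 3, 4, 0]
Added edge 4->1
Recompute Kahn (smallest-id tiebreak):
  initial in-degrees: [4, 2, 1, 1, 1, 0]
  ready (indeg=0): [5]
  pop 5: indeg[0]->3; indeg[1]->1; indeg[2]->0; indeg[4]->0 | ready=[2, 4] | order so far=[5]
  pop 2: indeg[3]->0 | ready=[3, 4] | order so far=[5, 2]
  pop 3: indeg[0]->2 | ready=[4] | order so far=[5, 2, 3]
  pop 4: indeg[0]->1; indeg[1]->0 | ready=[1] | order so far=[5, 2, 3, 4]
  pop 1: indeg[0]->0 | ready=[0] | order so far=[5, 2, 3, 4, 1]
  pop 0: no out-edges | ready=[] | order so far=[5, 2, 3, 4, 1, 0]
New canonical toposort: [5, 2, 3, 4, 1, 0]
Compare positions:
  Node 0: index 5 -> 5 (same)
  Node 1: index 1 -> 4 (moved)
  Node 2: index 2 -> 1 (moved)
  Node 3: index 3 -> 2 (moved)
  Node 4: index 4 -> 3 (moved)
  Node 5: index 0 -> 0 (same)
Nodes that changed position: 1 2 3 4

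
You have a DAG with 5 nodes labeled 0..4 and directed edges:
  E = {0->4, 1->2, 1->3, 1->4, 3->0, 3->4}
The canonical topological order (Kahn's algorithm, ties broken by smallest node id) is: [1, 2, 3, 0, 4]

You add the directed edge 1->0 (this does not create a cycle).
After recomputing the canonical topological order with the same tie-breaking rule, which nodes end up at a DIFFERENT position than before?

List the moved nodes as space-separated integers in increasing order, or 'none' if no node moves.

Answer: none

Derivation:
Old toposort: [1, 2, 3, 0, 4]
Added edge 1->0
Recompute Kahn (smallest-id tiebreak):
  initial in-degrees: [2, 0, 1, 1, 3]
  ready (indeg=0): [1]
  pop 1: indeg[0]->1; indeg[2]->0; indeg[3]->0; indeg[4]->2 | ready=[2, 3] | order so far=[1]
  pop 2: no out-edges | ready=[3] | order so far=[1, 2]
  pop 3: indeg[0]->0; indeg[4]->1 | ready=[0] | order so far=[1, 2, 3]
  pop 0: indeg[4]->0 | ready=[4] | order so far=[1, 2, 3, 0]
  pop 4: no out-edges | ready=[] | order so far=[1, 2, 3, 0, 4]
New canonical toposort: [1, 2, 3, 0, 4]
Compare positions:
  Node 0: index 3 -> 3 (same)
  Node 1: index 0 -> 0 (same)
  Node 2: index 1 -> 1 (same)
  Node 3: index 2 -> 2 (same)
  Node 4: index 4 -> 4 (same)
Nodes that changed position: none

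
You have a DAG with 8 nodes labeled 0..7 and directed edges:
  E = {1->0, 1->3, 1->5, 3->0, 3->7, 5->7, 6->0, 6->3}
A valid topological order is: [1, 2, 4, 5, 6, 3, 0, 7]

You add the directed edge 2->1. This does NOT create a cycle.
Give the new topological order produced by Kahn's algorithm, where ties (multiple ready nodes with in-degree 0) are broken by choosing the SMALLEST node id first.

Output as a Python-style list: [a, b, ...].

Old toposort: [1, 2, 4, 5, 6, 3, 0, 7]
Added edge: 2->1
Position of 2 (1) > position of 1 (0). Must reorder: 2 must now come before 1.
Run Kahn's algorithm (break ties by smallest node id):
  initial in-degrees: [3, 1, 0, 2, 0, 1, 0, 2]
  ready (indeg=0): [2, 4, 6]
  pop 2: indeg[1]->0 | ready=[1, 4, 6] | order so far=[2]
  pop 1: indeg[0]->2; indeg[3]->1; indeg[5]->0 | ready=[4, 5, 6] | order so far=[2, 1]
  pop 4: no out-edges | ready=[5, 6] | order so far=[2, 1, 4]
  pop 5: indeg[7]->1 | ready=[6] | order so far=[2, 1, 4, 5]
  pop 6: indeg[0]->1; indeg[3]->0 | ready=[3] | order so far=[2, 1, 4, 5, 6]
  pop 3: indeg[0]->0; indeg[7]->0 | ready=[0, 7] | order so far=[2, 1, 4, 5, 6, 3]
  pop 0: no out-edges | ready=[7] | order so far=[2, 1, 4, 5, 6, 3, 0]
  pop 7: no out-edges | ready=[] | order so far=[2, 1, 4, 5, 6, 3, 0, 7]
  Result: [2, 1, 4, 5, 6, 3, 0, 7]

Answer: [2, 1, 4, 5, 6, 3, 0, 7]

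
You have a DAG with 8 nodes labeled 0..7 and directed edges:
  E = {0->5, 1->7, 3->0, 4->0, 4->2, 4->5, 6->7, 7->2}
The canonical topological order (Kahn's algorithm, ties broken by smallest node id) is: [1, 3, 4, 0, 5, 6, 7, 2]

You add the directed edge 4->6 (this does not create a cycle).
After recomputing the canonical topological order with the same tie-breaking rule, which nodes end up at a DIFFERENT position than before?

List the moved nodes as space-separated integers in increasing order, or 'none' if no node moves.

Answer: none

Derivation:
Old toposort: [1, 3, 4, 0, 5, 6, 7, 2]
Added edge 4->6
Recompute Kahn (smallest-id tiebreak):
  initial in-degrees: [2, 0, 2, 0, 0, 2, 1, 2]
  ready (indeg=0): [1, 3, 4]
  pop 1: indeg[7]->1 | ready=[3, 4] | order so far=[1]
  pop 3: indeg[0]->1 | ready=[4] | order so far=[1, 3]
  pop 4: indeg[0]->0; indeg[2]->1; indeg[5]->1; indeg[6]->0 | ready=[0, 6] | order so far=[1, 3, 4]
  pop 0: indeg[5]->0 | ready=[5, 6] | order so far=[1, 3, 4, 0]
  pop 5: no out-edges | ready=[6] | order so far=[1, 3, 4, 0, 5]
  pop 6: indeg[7]->0 | ready=[7] | order so far=[1, 3, 4, 0, 5, 6]
  pop 7: indeg[2]->0 | ready=[2] | order so far=[1, 3, 4, 0, 5, 6, 7]
  pop 2: no out-edges | ready=[] | order so far=[1, 3, 4, 0, 5, 6, 7, 2]
New canonical toposort: [1, 3, 4, 0, 5, 6, 7, 2]
Compare positions:
  Node 0: index 3 -> 3 (same)
  Node 1: index 0 -> 0 (same)
  Node 2: index 7 -> 7 (same)
  Node 3: index 1 -> 1 (same)
  Node 4: index 2 -> 2 (same)
  Node 5: index 4 -> 4 (same)
  Node 6: index 5 -> 5 (same)
  Node 7: index 6 -> 6 (same)
Nodes that changed position: none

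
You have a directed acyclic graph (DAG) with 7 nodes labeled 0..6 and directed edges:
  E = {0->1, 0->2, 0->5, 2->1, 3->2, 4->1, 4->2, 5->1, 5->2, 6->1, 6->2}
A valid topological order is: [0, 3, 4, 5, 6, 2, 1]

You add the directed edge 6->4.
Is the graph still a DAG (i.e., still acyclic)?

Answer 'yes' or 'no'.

Given toposort: [0, 3, 4, 5, 6, 2, 1]
Position of 6: index 4; position of 4: index 2
New edge 6->4: backward (u after v in old order)
Backward edge: old toposort is now invalid. Check if this creates a cycle.
Does 4 already reach 6? Reachable from 4: [1, 2, 4]. NO -> still a DAG (reorder needed).
Still a DAG? yes

Answer: yes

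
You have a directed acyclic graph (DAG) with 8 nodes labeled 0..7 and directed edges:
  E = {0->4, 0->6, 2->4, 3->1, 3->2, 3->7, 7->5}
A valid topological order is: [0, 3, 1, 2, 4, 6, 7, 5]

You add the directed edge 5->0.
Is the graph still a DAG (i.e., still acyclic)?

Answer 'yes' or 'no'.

Answer: yes

Derivation:
Given toposort: [0, 3, 1, 2, 4, 6, 7, 5]
Position of 5: index 7; position of 0: index 0
New edge 5->0: backward (u after v in old order)
Backward edge: old toposort is now invalid. Check if this creates a cycle.
Does 0 already reach 5? Reachable from 0: [0, 4, 6]. NO -> still a DAG (reorder needed).
Still a DAG? yes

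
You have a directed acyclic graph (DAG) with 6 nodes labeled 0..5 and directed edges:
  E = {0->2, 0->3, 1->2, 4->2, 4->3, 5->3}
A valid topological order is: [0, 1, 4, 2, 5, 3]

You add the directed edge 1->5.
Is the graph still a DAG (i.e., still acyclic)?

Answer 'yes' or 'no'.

Given toposort: [0, 1, 4, 2, 5, 3]
Position of 1: index 1; position of 5: index 4
New edge 1->5: forward
Forward edge: respects the existing order. Still a DAG, same toposort still valid.
Still a DAG? yes

Answer: yes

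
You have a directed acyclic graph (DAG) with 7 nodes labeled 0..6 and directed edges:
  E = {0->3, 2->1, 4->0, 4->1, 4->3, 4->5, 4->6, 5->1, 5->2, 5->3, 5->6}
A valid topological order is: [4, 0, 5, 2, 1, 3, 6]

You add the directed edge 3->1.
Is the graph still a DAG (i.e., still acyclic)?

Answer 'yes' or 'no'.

Answer: yes

Derivation:
Given toposort: [4, 0, 5, 2, 1, 3, 6]
Position of 3: index 5; position of 1: index 4
New edge 3->1: backward (u after v in old order)
Backward edge: old toposort is now invalid. Check if this creates a cycle.
Does 1 already reach 3? Reachable from 1: [1]. NO -> still a DAG (reorder needed).
Still a DAG? yes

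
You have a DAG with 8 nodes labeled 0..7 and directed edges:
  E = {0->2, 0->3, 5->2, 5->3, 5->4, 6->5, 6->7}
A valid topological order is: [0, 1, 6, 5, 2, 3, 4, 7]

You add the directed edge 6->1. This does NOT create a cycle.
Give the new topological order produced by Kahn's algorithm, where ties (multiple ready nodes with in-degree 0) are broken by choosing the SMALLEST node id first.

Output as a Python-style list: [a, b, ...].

Old toposort: [0, 1, 6, 5, 2, 3, 4, 7]
Added edge: 6->1
Position of 6 (2) > position of 1 (1). Must reorder: 6 must now come before 1.
Run Kahn's algorithm (break ties by smallest node id):
  initial in-degrees: [0, 1, 2, 2, 1, 1, 0, 1]
  ready (indeg=0): [0, 6]
  pop 0: indeg[2]->1; indeg[3]->1 | ready=[6] | order so far=[0]
  pop 6: indeg[1]->0; indeg[5]->0; indeg[7]->0 | ready=[1, 5, 7] | order so far=[0, 6]
  pop 1: no out-edges | ready=[5, 7] | order so far=[0, 6, 1]
  pop 5: indeg[2]->0; indeg[3]->0; indeg[4]->0 | ready=[2, 3, 4, 7] | order so far=[0, 6, 1, 5]
  pop 2: no out-edges | ready=[3, 4, 7] | order so far=[0, 6, 1, 5, 2]
  pop 3: no out-edges | ready=[4, 7] | order so far=[0, 6, 1, 5, 2, 3]
  pop 4: no out-edges | ready=[7] | order so far=[0, 6, 1, 5, 2, 3, 4]
  pop 7: no out-edges | ready=[] | order so far=[0, 6, 1, 5, 2, 3, 4, 7]
  Result: [0, 6, 1, 5, 2, 3, 4, 7]

Answer: [0, 6, 1, 5, 2, 3, 4, 7]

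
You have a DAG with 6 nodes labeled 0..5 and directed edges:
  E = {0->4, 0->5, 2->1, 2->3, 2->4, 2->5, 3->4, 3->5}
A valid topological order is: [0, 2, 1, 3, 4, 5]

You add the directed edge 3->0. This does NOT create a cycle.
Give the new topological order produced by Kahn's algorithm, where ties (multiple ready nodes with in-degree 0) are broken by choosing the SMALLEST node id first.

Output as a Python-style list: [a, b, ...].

Answer: [2, 1, 3, 0, 4, 5]

Derivation:
Old toposort: [0, 2, 1, 3, 4, 5]
Added edge: 3->0
Position of 3 (3) > position of 0 (0). Must reorder: 3 must now come before 0.
Run Kahn's algorithm (break ties by smallest node id):
  initial in-degrees: [1, 1, 0, 1, 3, 3]
  ready (indeg=0): [2]
  pop 2: indeg[1]->0; indeg[3]->0; indeg[4]->2; indeg[5]->2 | ready=[1, 3] | order so far=[2]
  pop 1: no out-edges | ready=[3] | order so far=[2, 1]
  pop 3: indeg[0]->0; indeg[4]->1; indeg[5]->1 | ready=[0] | order so far=[2, 1, 3]
  pop 0: indeg[4]->0; indeg[5]->0 | ready=[4, 5] | order so far=[2, 1, 3, 0]
  pop 4: no out-edges | ready=[5] | order so far=[2, 1, 3, 0, 4]
  pop 5: no out-edges | ready=[] | order so far=[2, 1, 3, 0, 4, 5]
  Result: [2, 1, 3, 0, 4, 5]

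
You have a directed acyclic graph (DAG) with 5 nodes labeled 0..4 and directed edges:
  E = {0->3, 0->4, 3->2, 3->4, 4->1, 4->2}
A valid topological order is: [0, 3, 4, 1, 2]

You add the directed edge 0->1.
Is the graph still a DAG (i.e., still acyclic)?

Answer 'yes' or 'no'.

Answer: yes

Derivation:
Given toposort: [0, 3, 4, 1, 2]
Position of 0: index 0; position of 1: index 3
New edge 0->1: forward
Forward edge: respects the existing order. Still a DAG, same toposort still valid.
Still a DAG? yes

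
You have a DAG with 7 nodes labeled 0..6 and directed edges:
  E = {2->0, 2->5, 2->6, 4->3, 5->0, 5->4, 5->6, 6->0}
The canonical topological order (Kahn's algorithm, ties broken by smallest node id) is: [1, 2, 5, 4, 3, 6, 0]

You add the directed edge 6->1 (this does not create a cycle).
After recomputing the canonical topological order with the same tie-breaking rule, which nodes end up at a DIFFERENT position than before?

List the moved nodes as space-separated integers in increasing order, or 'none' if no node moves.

Answer: 0 1 2 3 4 5 6

Derivation:
Old toposort: [1, 2, 5, 4, 3, 6, 0]
Added edge 6->1
Recompute Kahn (smallest-id tiebreak):
  initial in-degrees: [3, 1, 0, 1, 1, 1, 2]
  ready (indeg=0): [2]
  pop 2: indeg[0]->2; indeg[5]->0; indeg[6]->1 | ready=[5] | order so far=[2]
  pop 5: indeg[0]->1; indeg[4]->0; indeg[6]->0 | ready=[4, 6] | order so far=[2, 5]
  pop 4: indeg[3]->0 | ready=[3, 6] | order so far=[2, 5, 4]
  pop 3: no out-edges | ready=[6] | order so far=[2, 5, 4, 3]
  pop 6: indeg[0]->0; indeg[1]->0 | ready=[0, 1] | order so far=[2, 5, 4, 3, 6]
  pop 0: no out-edges | ready=[1] | order so far=[2, 5, 4, 3, 6, 0]
  pop 1: no out-edges | ready=[] | order so far=[2, 5, 4, 3, 6, 0, 1]
New canonical toposort: [2, 5, 4, 3, 6, 0, 1]
Compare positions:
  Node 0: index 6 -> 5 (moved)
  Node 1: index 0 -> 6 (moved)
  Node 2: index 1 -> 0 (moved)
  Node 3: index 4 -> 3 (moved)
  Node 4: index 3 -> 2 (moved)
  Node 5: index 2 -> 1 (moved)
  Node 6: index 5 -> 4 (moved)
Nodes that changed position: 0 1 2 3 4 5 6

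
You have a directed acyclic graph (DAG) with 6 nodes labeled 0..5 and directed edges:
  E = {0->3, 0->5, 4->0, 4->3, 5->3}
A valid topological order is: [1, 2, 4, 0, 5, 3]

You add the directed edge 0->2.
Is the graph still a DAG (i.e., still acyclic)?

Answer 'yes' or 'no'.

Given toposort: [1, 2, 4, 0, 5, 3]
Position of 0: index 3; position of 2: index 1
New edge 0->2: backward (u after v in old order)
Backward edge: old toposort is now invalid. Check if this creates a cycle.
Does 2 already reach 0? Reachable from 2: [2]. NO -> still a DAG (reorder needed).
Still a DAG? yes

Answer: yes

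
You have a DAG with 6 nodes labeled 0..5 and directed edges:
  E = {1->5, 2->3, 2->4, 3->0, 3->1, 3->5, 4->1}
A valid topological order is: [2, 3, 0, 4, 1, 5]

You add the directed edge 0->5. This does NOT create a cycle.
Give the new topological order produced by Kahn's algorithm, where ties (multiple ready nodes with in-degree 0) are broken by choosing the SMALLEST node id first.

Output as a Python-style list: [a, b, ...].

Old toposort: [2, 3, 0, 4, 1, 5]
Added edge: 0->5
Position of 0 (2) < position of 5 (5). Old order still valid.
Run Kahn's algorithm (break ties by smallest node id):
  initial in-degrees: [1, 2, 0, 1, 1, 3]
  ready (indeg=0): [2]
  pop 2: indeg[3]->0; indeg[4]->0 | ready=[3, 4] | order so far=[2]
  pop 3: indeg[0]->0; indeg[1]->1; indeg[5]->2 | ready=[0, 4] | order so far=[2, 3]
  pop 0: indeg[5]->1 | ready=[4] | order so far=[2, 3, 0]
  pop 4: indeg[1]->0 | ready=[1] | order so far=[2, 3, 0, 4]
  pop 1: indeg[5]->0 | ready=[5] | order so far=[2, 3, 0, 4, 1]
  pop 5: no out-edges | ready=[] | order so far=[2, 3, 0, 4, 1, 5]
  Result: [2, 3, 0, 4, 1, 5]

Answer: [2, 3, 0, 4, 1, 5]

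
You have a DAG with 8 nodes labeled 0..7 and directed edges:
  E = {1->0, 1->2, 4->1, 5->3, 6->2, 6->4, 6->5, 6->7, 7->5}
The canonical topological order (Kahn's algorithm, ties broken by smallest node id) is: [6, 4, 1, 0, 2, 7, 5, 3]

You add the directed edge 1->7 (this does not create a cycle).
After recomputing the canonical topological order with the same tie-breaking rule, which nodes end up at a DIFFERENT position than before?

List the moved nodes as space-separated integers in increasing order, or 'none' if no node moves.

Answer: none

Derivation:
Old toposort: [6, 4, 1, 0, 2, 7, 5, 3]
Added edge 1->7
Recompute Kahn (smallest-id tiebreak):
  initial in-degrees: [1, 1, 2, 1, 1, 2, 0, 2]
  ready (indeg=0): [6]
  pop 6: indeg[2]->1; indeg[4]->0; indeg[5]->1; indeg[7]->1 | ready=[4] | order so far=[6]
  pop 4: indeg[1]->0 | ready=[1] | order so far=[6, 4]
  pop 1: indeg[0]->0; indeg[2]->0; indeg[7]->0 | ready=[0, 2, 7] | order so far=[6, 4, 1]
  pop 0: no out-edges | ready=[2, 7] | order so far=[6, 4, 1, 0]
  pop 2: no out-edges | ready=[7] | order so far=[6, 4, 1, 0, 2]
  pop 7: indeg[5]->0 | ready=[5] | order so far=[6, 4, 1, 0, 2, 7]
  pop 5: indeg[3]->0 | ready=[3] | order so far=[6, 4, 1, 0, 2, 7, 5]
  pop 3: no out-edges | ready=[] | order so far=[6, 4, 1, 0, 2, 7, 5, 3]
New canonical toposort: [6, 4, 1, 0, 2, 7, 5, 3]
Compare positions:
  Node 0: index 3 -> 3 (same)
  Node 1: index 2 -> 2 (same)
  Node 2: index 4 -> 4 (same)
  Node 3: index 7 -> 7 (same)
  Node 4: index 1 -> 1 (same)
  Node 5: index 6 -> 6 (same)
  Node 6: index 0 -> 0 (same)
  Node 7: index 5 -> 5 (same)
Nodes that changed position: none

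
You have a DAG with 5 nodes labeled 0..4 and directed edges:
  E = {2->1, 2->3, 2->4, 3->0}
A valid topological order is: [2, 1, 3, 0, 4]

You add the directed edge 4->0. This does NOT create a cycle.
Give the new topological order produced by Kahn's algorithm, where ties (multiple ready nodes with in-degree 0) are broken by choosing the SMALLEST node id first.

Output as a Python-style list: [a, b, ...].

Old toposort: [2, 1, 3, 0, 4]
Added edge: 4->0
Position of 4 (4) > position of 0 (3). Must reorder: 4 must now come before 0.
Run Kahn's algorithm (break ties by smallest node id):
  initial in-degrees: [2, 1, 0, 1, 1]
  ready (indeg=0): [2]
  pop 2: indeg[1]->0; indeg[3]->0; indeg[4]->0 | ready=[1, 3, 4] | order so far=[2]
  pop 1: no out-edges | ready=[3, 4] | order so far=[2, 1]
  pop 3: indeg[0]->1 | ready=[4] | order so far=[2, 1, 3]
  pop 4: indeg[0]->0 | ready=[0] | order so far=[2, 1, 3, 4]
  pop 0: no out-edges | ready=[] | order so far=[2, 1, 3, 4, 0]
  Result: [2, 1, 3, 4, 0]

Answer: [2, 1, 3, 4, 0]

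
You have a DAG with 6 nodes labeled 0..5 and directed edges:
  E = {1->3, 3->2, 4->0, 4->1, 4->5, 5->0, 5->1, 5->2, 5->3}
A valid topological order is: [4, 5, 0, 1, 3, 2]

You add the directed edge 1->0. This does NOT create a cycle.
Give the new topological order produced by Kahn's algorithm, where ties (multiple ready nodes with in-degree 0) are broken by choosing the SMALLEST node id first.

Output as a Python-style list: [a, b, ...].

Answer: [4, 5, 1, 0, 3, 2]

Derivation:
Old toposort: [4, 5, 0, 1, 3, 2]
Added edge: 1->0
Position of 1 (3) > position of 0 (2). Must reorder: 1 must now come before 0.
Run Kahn's algorithm (break ties by smallest node id):
  initial in-degrees: [3, 2, 2, 2, 0, 1]
  ready (indeg=0): [4]
  pop 4: indeg[0]->2; indeg[1]->1; indeg[5]->0 | ready=[5] | order so far=[4]
  pop 5: indeg[0]->1; indeg[1]->0; indeg[2]->1; indeg[3]->1 | ready=[1] | order so far=[4, 5]
  pop 1: indeg[0]->0; indeg[3]->0 | ready=[0, 3] | order so far=[4, 5, 1]
  pop 0: no out-edges | ready=[3] | order so far=[4, 5, 1, 0]
  pop 3: indeg[2]->0 | ready=[2] | order so far=[4, 5, 1, 0, 3]
  pop 2: no out-edges | ready=[] | order so far=[4, 5, 1, 0, 3, 2]
  Result: [4, 5, 1, 0, 3, 2]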